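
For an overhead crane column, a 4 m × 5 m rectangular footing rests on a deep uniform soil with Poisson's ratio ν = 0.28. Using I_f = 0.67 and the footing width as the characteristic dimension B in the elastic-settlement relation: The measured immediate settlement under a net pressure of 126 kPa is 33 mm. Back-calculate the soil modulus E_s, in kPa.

E_s ≈ 9430 kPa

S_e = q·B·(1−ν²)/E_s · I_f  ⇒  E_s = q·B·(1−ν²)·I_f / S_e.
E_s = 126 × 4 × 0.9216 × 0.67 / 0.033 = 9430 kPa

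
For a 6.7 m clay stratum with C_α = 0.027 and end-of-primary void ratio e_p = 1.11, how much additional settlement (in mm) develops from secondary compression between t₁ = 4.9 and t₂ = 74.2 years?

Secondary compression: S_s = C_α·H/(1+e_p)·log₁₀(t₂/t₁)
S_s = 0.027×6.7/(1+1.11)×log₁₀(74.2/4.9)
    = 0.08573 × 1.18 = 0.1012 m

S_s ≈ 101 mm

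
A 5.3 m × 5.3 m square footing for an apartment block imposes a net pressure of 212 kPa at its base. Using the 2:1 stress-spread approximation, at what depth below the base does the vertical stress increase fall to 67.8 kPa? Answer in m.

z ≈ 4.07 m

2:1 spreading — at depth z the loaded area has grown by z in each plan dimension:
qB²/(B+z)² = Δσ_z ⇒ z = B(√(q/Δσ_z) − 1) = 5.3×(√(212/67.8) − 1) = 4.072 m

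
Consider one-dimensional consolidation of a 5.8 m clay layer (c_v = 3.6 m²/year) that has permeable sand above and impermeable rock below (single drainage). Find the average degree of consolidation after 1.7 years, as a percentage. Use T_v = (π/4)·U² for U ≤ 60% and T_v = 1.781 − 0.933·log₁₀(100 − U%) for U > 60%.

Drainage path length: H_d = H = 5.8 m (single drainage).
T_v = c_v·t/H_d² = 3.6×1.7/5.8² = 0.18193.
T_v = 0.18193 corresponds to the U ≤ 60% branch:
U = √(4T_v/π) = 0.4813

U ≈ 48.1 %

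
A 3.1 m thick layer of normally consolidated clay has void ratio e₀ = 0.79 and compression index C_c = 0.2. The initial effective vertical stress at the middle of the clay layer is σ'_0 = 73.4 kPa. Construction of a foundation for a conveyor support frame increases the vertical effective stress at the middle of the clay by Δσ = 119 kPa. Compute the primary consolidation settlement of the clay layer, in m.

Final effective stress: σ'_f = σ'_0 + Δσ = 73.4 + 119 = 192.4 kPa.
Normally consolidated clay, so the full stress increment lies on the virgin compression line:
S_c = C_c·H/(1+e₀)·log₁₀(σ'_f/σ'_0) = 0.2×3.1/(1+0.79)×log₁₀(192.4/73.4)
    = 0.34637 × 0.41851 = 0.145 m

S_c ≈ 0.145 m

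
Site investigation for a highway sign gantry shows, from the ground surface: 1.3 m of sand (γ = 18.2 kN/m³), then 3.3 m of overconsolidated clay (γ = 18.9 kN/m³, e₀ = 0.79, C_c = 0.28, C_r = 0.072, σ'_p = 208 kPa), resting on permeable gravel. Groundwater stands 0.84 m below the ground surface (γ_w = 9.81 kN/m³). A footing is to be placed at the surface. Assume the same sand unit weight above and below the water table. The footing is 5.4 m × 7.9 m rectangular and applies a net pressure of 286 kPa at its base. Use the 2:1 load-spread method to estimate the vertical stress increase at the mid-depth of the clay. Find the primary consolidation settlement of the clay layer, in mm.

Mid-depth of clay below the ground surface: z = 1.3 + 3.3/2 = 2.95 m.
Total vertical stress at mid-clay: σ_v = 18.2×1.3 + 18.9×1.65 = 54.845 kPa.
Pore pressure: u = 9.81×(2.95 − 0.84) = 20.699 kPa.
Initial effective stress: σ'_0 = σ_v − u = 54.845 − 20.699 = 34.146 kPa.
Stress increase at mid-clay by the 2:1 spreading method:
Δσ = qBL/((B+z)(L+z)) = 286×5.4×7.9/((5.4+2.95)(7.9+2.95)) = 134.67 kPa
Final effective stress: σ'_f = 34.146 + 134.67 = 168.82 kPa.
σ'_f = 168.82 ≤ σ'_p = 208 kPa, so the clay remains overconsolidated and only the recompression index applies:
S_c = C_r·H/(1+e₀)·log₁₀(σ'_f/σ'_0) = 0.072×3.3/1.79×log₁₀(168.82/34.146)
    = 0.13274 × 0.69408 = 0.09213 m

S_c ≈ 92.1 mm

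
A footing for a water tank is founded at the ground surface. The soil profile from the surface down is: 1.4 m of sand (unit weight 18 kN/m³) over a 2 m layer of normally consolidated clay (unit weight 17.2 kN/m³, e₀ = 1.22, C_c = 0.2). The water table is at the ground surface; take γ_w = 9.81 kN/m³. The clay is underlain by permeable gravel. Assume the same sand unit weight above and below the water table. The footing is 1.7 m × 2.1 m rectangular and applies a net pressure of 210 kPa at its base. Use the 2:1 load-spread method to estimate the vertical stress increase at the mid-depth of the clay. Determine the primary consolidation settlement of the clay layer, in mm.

Mid-depth of clay below the ground surface: z = 1.4 + 2/2 = 2.4 m.
Total vertical stress at mid-clay: σ_v = 18×1.4 + 17.2×1 = 42.4 kPa.
Pore pressure: u = 9.81×(2.4 − 0) = 23.544 kPa.
Initial effective stress: σ'_0 = σ_v − u = 42.4 − 23.544 = 18.856 kPa.
Stress increase at mid-clay by the 2:1 spreading method:
Δσ = qBL/((B+z)(L+z)) = 210×1.7×2.1/((1.7+2.4)(2.1+2.4)) = 40.634 kPa
Final effective stress: σ'_f = σ'_0 + Δσ = 18.856 + 40.634 = 59.49 kPa.
Normally consolidated clay, so the full stress increment lies on the virgin compression line:
S_c = C_c·H/(1+e₀)·log₁₀(σ'_f/σ'_0) = 0.2×2/(1+1.22)×log₁₀(59.49/18.856)
    = 0.18018 × 0.49899 = 0.08991 m

S_c ≈ 89.9 mm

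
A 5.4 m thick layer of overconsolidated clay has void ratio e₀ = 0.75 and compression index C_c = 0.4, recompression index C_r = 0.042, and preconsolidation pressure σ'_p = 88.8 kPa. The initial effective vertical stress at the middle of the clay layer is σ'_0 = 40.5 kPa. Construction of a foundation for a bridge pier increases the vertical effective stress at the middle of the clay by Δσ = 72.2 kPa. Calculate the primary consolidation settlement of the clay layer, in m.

S_c ≈ 0.172 m

Final effective stress: σ'_f = 40.5 + 72.2 = 112.7 kPa.
σ'_f = 112.7 > σ'_p = 88.8 kPa, so the stress path crosses the preconsolidation pressure — recompression up to σ'_p, then virgin compression beyond:
S_c = H/(1+e₀)·[C_r·log₁₀(σ'_p/σ'_0) + C_c·log₁₀(σ'_f/σ'_p)]
    = 5.4/1.75 × [0.042×log₁₀(88.8/40.5) + 0.4×log₁₀(112.7/88.8)]
    = 3.0857 × [0.01432 + 0.041404] = 0.1719 m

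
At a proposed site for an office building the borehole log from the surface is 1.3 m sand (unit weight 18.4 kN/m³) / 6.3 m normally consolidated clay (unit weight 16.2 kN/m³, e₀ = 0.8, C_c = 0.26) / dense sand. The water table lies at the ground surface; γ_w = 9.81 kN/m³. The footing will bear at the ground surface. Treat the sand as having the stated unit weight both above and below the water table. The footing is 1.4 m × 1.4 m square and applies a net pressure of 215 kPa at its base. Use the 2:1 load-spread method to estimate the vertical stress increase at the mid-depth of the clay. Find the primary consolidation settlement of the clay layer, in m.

S_c ≈ 0.131 m

Mid-depth of clay below the ground surface: z = 1.3 + 6.3/2 = 4.45 m.
Total vertical stress at mid-clay: σ_v = 18.4×1.3 + 16.2×3.15 = 74.95 kPa.
Pore pressure: u = 9.81×(4.45 − 0) = 43.655 kPa.
Initial effective stress: σ'_0 = σ_v − u = 74.95 − 43.655 = 31.295 kPa.
Stress increase at mid-clay by the 2:1 spreading method:
Δσ = qBL/((B+z)(L+z)) = 215×1.4×1.4/((1.4+4.45)(1.4+4.45)) = 12.314 kPa
Final effective stress: σ'_f = σ'_0 + Δσ = 31.295 + 12.314 = 43.609 kPa.
Normally consolidated clay, so the full stress increment lies on the virgin compression line:
S_c = C_c·H/(1+e₀)·log₁₀(σ'_f/σ'_0) = 0.26×6.3/(1+0.8)×log₁₀(43.609/31.295)
    = 0.91 × 0.1441 = 0.1311 m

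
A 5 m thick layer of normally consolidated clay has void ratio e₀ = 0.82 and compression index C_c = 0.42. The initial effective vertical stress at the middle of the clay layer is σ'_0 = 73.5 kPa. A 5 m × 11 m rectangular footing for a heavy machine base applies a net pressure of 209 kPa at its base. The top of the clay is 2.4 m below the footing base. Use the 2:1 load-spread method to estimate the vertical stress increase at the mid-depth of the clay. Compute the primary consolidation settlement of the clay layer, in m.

Mid-depth of clay below the footing base: z = 2.4 + 5/2 = 4.9 m.
Stress increase at mid-clay by the 2:1 spreading method:
Δσ = qBL/((B+z)(L+z)) = 209×5×11/((5+4.9)(11+4.9)) = 73.026 kPa
Final effective stress: σ'_f = σ'_0 + Δσ = 73.5 + 73.026 = 146.53 kPa.
Normally consolidated clay, so the full stress increment lies on the virgin compression line:
S_c = C_c·H/(1+e₀)·log₁₀(σ'_f/σ'_0) = 0.42×5/(1+0.82)×log₁₀(146.53/73.5)
    = 1.1538 × 0.29964 = 0.3457 m

S_c ≈ 0.346 m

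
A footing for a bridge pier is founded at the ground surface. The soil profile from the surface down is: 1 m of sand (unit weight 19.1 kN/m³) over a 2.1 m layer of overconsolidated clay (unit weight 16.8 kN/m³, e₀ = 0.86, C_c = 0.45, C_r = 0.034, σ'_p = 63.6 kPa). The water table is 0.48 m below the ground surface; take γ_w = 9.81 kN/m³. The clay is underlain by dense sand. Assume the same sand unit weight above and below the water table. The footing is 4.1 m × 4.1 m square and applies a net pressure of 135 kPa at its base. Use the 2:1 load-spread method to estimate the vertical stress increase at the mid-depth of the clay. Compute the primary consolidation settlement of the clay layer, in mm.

Mid-depth of clay below the ground surface: z = 1 + 2.1/2 = 2.05 m.
Total vertical stress at mid-clay: σ_v = 19.1×1 + 16.8×1.05 = 36.74 kPa.
Pore pressure: u = 9.81×(2.05 − 0.48) = 15.402 kPa.
Initial effective stress: σ'_0 = σ_v − u = 36.74 − 15.402 = 21.338 kPa.
Stress increase at mid-clay by the 2:1 spreading method:
Δσ = qBL/((B+z)(L+z)) = 135×4.1×4.1/((4.1+2.05)(4.1+2.05)) = 60 kPa
Final effective stress: σ'_f = 21.338 + 60 = 81.338 kPa.
σ'_f = 81.338 > σ'_p = 63.6 kPa, so the stress path crosses the preconsolidation pressure — recompression up to σ'_p, then virgin compression beyond:
S_c = H/(1+e₀)·[C_r·log₁₀(σ'_p/σ'_0) + C_c·log₁₀(σ'_f/σ'_p)]
    = 2.1/1.86 × [0.034×log₁₀(63.6/21.338) + 0.45×log₁₀(81.338/63.6)]
    = 1.129 × [0.016126 + 0.048076] = 0.07248 m

S_c ≈ 72.5 mm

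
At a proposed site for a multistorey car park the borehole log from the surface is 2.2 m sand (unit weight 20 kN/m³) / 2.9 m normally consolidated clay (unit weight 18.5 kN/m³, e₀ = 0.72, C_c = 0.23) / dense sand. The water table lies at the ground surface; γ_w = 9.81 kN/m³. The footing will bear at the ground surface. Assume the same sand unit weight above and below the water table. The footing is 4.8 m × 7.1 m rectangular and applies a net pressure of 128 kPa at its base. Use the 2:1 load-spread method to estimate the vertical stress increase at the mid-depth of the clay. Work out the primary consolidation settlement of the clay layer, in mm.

S_c ≈ 145 mm

Mid-depth of clay below the ground surface: z = 2.2 + 2.9/2 = 3.65 m.
Total vertical stress at mid-clay: σ_v = 20×2.2 + 18.5×1.45 = 70.825 kPa.
Pore pressure: u = 9.81×(3.65 − 0) = 35.806 kPa.
Initial effective stress: σ'_0 = σ_v − u = 70.825 − 35.806 = 35.019 kPa.
Stress increase at mid-clay by the 2:1 spreading method:
Δσ = qBL/((B+z)(L+z)) = 128×4.8×7.1/((4.8+3.65)(7.1+3.65)) = 48.022 kPa
Final effective stress: σ'_f = σ'_0 + Δσ = 35.019 + 48.022 = 83.041 kPa.
Normally consolidated clay, so the full stress increment lies on the virgin compression line:
S_c = C_c·H/(1+e₀)·log₁₀(σ'_f/σ'_0) = 0.23×2.9/(1+0.72)×log₁₀(83.041/35.019)
    = 0.38779 × 0.37499 = 0.1454 m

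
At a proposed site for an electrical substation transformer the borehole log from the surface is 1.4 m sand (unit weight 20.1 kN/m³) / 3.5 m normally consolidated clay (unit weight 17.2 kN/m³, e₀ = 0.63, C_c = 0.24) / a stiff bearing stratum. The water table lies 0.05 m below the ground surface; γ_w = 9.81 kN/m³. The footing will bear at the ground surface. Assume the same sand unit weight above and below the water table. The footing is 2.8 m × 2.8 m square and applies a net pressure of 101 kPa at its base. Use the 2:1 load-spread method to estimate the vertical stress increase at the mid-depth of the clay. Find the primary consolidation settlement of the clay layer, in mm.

S_c ≈ 132 mm

Mid-depth of clay below the ground surface: z = 1.4 + 3.5/2 = 3.15 m.
Total vertical stress at mid-clay: σ_v = 20.1×1.4 + 17.2×1.75 = 58.24 kPa.
Pore pressure: u = 9.81×(3.15 − 0.05) = 30.411 kPa.
Initial effective stress: σ'_0 = σ_v − u = 58.24 − 30.411 = 27.829 kPa.
Stress increase at mid-clay by the 2:1 spreading method:
Δσ = qBL/((B+z)(L+z)) = 101×2.8×2.8/((2.8+3.15)(2.8+3.15)) = 22.367 kPa
Final effective stress: σ'_f = σ'_0 + Δσ = 27.829 + 22.367 = 50.196 kPa.
Normally consolidated clay, so the full stress increment lies on the virgin compression line:
S_c = C_c·H/(1+e₀)·log₁₀(σ'_f/σ'_0) = 0.24×3.5/(1+0.63)×log₁₀(50.196/27.829)
    = 0.51534 × 0.25617 = 0.132 m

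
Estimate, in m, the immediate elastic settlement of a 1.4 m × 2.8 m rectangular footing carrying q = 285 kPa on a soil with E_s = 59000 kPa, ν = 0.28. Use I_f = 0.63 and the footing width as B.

Immediate (elastic) settlement: S_e = q·B·(1−ν²)/E_s · I_f.
S_e = 285 × 1.4 × (1 − 0.28²) / 59000 × 0.63
    = 285 × 1.4 × 0.9216 / 59000 × 0.63
    = 0.003926 m

S_e ≈ 0.00393 m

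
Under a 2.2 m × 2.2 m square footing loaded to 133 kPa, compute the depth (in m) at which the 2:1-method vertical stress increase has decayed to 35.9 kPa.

2:1 spreading — at depth z the loaded area has grown by z in each plan dimension:
qB²/(B+z)² = Δσ_z ⇒ z = B(√(q/Δσ_z) − 1) = 2.2×(√(133/35.9) − 1) = 2.034 m

z ≈ 2.03 m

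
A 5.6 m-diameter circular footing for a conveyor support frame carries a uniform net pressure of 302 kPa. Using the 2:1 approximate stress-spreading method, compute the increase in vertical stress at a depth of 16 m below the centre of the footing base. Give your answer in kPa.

By the 2:1 method the load spreads at 1 horizontal : 2 vertical, so at depth z the loaded area has grown by z in each plan dimension:
Δσ ≈ qD²/(D+z)² = 302×5.6²/(5.6+16)² = 20.299 kPa

Δσ_z ≈ 20.3 kPa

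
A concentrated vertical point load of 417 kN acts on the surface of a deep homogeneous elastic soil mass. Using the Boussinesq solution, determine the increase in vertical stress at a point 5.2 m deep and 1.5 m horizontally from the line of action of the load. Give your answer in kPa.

Δσ_z ≈ 6.03 kPa

Boussinesq vertical stress below a point load on an elastic half-space:
Δσ_z = 3P/(2πz²) · [1 + (r/z)²]^(−5/2)
r/z = 1.5/5.2 = 0.28846; [1+(r/z)²]^(−5/2) = 0.81888.
Δσ_z = 3×417/(2π×5.2²) × 0.81888 = 7.3633 × 0.81888 = 6.03 kPa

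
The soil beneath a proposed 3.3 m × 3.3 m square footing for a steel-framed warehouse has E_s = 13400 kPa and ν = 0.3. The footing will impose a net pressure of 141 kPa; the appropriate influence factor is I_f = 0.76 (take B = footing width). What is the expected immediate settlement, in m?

Immediate (elastic) settlement: S_e = q·B·(1−ν²)/E_s · I_f.
S_e = 141 × 3.3 × (1 − 0.3²) / 13400 × 0.76
    = 141 × 3.3 × 0.91 / 13400 × 0.76
    = 0.02402 m

S_e ≈ 0.024 m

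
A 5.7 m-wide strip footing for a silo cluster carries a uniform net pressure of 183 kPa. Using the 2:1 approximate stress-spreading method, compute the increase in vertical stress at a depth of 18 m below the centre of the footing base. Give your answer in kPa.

By the 2:1 method the load spreads at 1 horizontal : 2 vertical, so at depth z the loaded area has grown by z in each plan dimension:
Δσ = qB/(B+z) = 183×5.7/(5.7+18) = 44.013 kPa

Δσ_z ≈ 44 kPa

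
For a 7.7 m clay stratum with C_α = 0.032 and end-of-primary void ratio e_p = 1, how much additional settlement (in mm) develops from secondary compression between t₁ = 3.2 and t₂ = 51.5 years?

S_s ≈ 149 mm

Secondary compression: S_s = C_α·H/(1+e_p)·log₁₀(t₂/t₁)
S_s = 0.032×7.7/(1+1)×log₁₀(51.5/3.2)
    = 0.1232 × 1.207 = 0.1487 m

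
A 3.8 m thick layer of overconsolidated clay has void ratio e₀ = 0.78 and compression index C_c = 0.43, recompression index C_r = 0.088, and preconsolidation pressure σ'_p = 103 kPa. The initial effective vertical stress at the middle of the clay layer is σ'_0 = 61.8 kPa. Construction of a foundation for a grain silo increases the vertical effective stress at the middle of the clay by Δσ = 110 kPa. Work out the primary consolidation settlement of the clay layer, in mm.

Final effective stress: σ'_f = 61.8 + 110 = 171.8 kPa.
σ'_f = 171.8 > σ'_p = 103 kPa, so the stress path crosses the preconsolidation pressure — recompression up to σ'_p, then virgin compression beyond:
S_c = H/(1+e₀)·[C_r·log₁₀(σ'_p/σ'_0) + C_c·log₁₀(σ'_f/σ'_p)]
    = 3.8/1.78 × [0.088×log₁₀(103/61.8) + 0.43×log₁₀(171.8/103)]
    = 2.1348 × [0.019523 + 0.09554] = 0.2456 m

S_c ≈ 246 mm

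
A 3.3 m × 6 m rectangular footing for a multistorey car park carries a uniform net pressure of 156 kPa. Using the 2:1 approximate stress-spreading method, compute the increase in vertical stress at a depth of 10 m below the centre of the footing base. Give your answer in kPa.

By the 2:1 method the load spreads at 1 horizontal : 2 vertical, so at depth z the loaded area has grown by z in each plan dimension:
Δσ = qBL/((B+z)(L+z)) = 156×3.3×6/((3.3+10)(6+10)) = 14.515 kPa

Δσ_z ≈ 14.5 kPa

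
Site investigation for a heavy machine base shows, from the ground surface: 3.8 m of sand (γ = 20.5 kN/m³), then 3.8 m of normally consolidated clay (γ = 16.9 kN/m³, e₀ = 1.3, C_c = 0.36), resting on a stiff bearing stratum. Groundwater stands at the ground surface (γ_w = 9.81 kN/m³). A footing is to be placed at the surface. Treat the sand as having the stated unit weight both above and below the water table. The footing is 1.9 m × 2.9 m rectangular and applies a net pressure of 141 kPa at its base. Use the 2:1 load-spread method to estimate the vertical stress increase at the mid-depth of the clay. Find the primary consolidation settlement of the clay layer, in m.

Mid-depth of clay below the ground surface: z = 3.8 + 3.8/2 = 5.7 m.
Total vertical stress at mid-clay: σ_v = 20.5×3.8 + 16.9×1.9 = 110.01 kPa.
Pore pressure: u = 9.81×(5.7 − 0) = 55.917 kPa.
Initial effective stress: σ'_0 = σ_v − u = 110.01 − 55.917 = 54.093 kPa.
Stress increase at mid-clay by the 2:1 spreading method:
Δσ = qBL/((B+z)(L+z)) = 141×1.9×2.9/((1.9+5.7)(2.9+5.7)) = 11.887 kPa
Final effective stress: σ'_f = σ'_0 + Δσ = 54.093 + 11.887 = 65.98 kPa.
Normally consolidated clay, so the full stress increment lies on the virgin compression line:
S_c = C_c·H/(1+e₀)·log₁₀(σ'_f/σ'_0) = 0.36×3.8/(1+1.3)×log₁₀(65.98/54.093)
    = 0.59478 × 0.086271 = 0.05131 m

S_c ≈ 0.0513 m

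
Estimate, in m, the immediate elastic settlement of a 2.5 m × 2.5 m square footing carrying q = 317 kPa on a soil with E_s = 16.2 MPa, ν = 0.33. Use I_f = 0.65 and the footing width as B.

Immediate (elastic) settlement: S_e = q·B·(1−ν²)/E_s · I_f.
E_s = 16.2 MPa = 16200 kPa.
S_e = 317 × 2.5 × (1 − 0.33²) / 16200 × 0.65
    = 317 × 2.5 × 0.8911 / 16200 × 0.65
    = 0.02834 m

S_e ≈ 0.0283 m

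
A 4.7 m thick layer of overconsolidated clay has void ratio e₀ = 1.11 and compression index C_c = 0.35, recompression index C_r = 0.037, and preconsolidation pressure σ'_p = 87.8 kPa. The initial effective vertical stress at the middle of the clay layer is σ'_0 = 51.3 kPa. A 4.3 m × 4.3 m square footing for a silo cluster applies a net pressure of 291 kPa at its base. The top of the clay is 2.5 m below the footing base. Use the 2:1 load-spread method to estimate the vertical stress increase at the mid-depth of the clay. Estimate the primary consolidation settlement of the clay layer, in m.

Mid-depth of clay below the footing base: z = 2.5 + 4.7/2 = 4.85 m.
Stress increase at mid-clay by the 2:1 spreading method:
Δσ = qBL/((B+z)(L+z)) = 291×4.3×4.3/((4.3+4.85)(4.3+4.85)) = 64.267 kPa
Final effective stress: σ'_f = 51.3 + 64.267 = 115.57 kPa.
σ'_f = 115.57 > σ'_p = 87.8 kPa, so the stress path crosses the preconsolidation pressure — recompression up to σ'_p, then virgin compression beyond:
S_c = H/(1+e₀)·[C_r·log₁₀(σ'_p/σ'_0) + C_c·log₁₀(σ'_f/σ'_p)]
    = 4.7/2.11 × [0.037×log₁₀(87.8/51.3) + 0.35×log₁₀(115.57/87.8)]
    = 2.2275 × [0.008635 + 0.041773] = 0.1123 m

S_c ≈ 0.112 m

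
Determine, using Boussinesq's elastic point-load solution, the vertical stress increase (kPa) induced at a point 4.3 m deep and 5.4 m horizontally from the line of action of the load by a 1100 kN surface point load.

Boussinesq vertical stress below a point load on an elastic half-space:
Δσ_z = 3P/(2πz²) · [1 + (r/z)²]^(−5/2)
r/z = 5.4/4.3 = 1.2558; [1+(r/z)²]^(−5/2) = 0.093796.
Δσ_z = 3×1100/(2π×4.3²) × 0.093796 = 28.405 × 0.093796 = 2.664 kPa

Δσ_z ≈ 2.66 kPa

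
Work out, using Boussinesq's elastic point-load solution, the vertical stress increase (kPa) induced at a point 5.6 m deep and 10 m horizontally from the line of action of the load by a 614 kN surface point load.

Δσ_z ≈ 0.26 kPa

Boussinesq vertical stress below a point load on an elastic half-space:
Δσ_z = 3P/(2πz²) · [1 + (r/z)²]^(−5/2)
r/z = 10/5.6 = 1.7857; [1+(r/z)²]^(−5/2) = 0.027847.
Δσ_z = 3×614/(2π×5.6²) × 0.027847 = 9.3483 × 0.027847 = 0.2603 kPa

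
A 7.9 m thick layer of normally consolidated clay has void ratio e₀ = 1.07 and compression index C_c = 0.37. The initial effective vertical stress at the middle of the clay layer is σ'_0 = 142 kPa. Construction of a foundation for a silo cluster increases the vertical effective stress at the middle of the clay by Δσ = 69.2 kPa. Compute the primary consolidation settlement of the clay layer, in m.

Final effective stress: σ'_f = σ'_0 + Δσ = 142 + 69.2 = 211.2 kPa.
Normally consolidated clay, so the full stress increment lies on the virgin compression line:
S_c = C_c·H/(1+e₀)·log₁₀(σ'_f/σ'_0) = 0.37×7.9/(1+1.07)×log₁₀(211.2/142)
    = 1.4121 × 0.17241 = 0.2435 m

S_c ≈ 0.243 m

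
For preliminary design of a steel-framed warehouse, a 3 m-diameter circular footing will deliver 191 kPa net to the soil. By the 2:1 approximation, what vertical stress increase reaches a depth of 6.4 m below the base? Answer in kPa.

Δσ_z ≈ 19.5 kPa

By the 2:1 method the load spreads at 1 horizontal : 2 vertical, so at depth z the loaded area has grown by z in each plan dimension:
Δσ ≈ qD²/(D+z)² = 191×3²/(3+6.4)² = 19.455 kPa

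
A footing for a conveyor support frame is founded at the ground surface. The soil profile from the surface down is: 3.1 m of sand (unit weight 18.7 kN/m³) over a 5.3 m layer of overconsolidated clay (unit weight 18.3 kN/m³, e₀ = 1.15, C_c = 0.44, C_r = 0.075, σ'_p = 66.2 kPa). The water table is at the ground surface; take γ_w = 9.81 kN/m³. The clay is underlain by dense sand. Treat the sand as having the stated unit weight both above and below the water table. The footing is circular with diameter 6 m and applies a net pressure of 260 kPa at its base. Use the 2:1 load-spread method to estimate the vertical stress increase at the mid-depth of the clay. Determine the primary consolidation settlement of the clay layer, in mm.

S_c ≈ 294 mm

Mid-depth of clay below the ground surface: z = 3.1 + 5.3/2 = 5.75 m.
Total vertical stress at mid-clay: σ_v = 18.7×3.1 + 18.3×2.65 = 106.47 kPa.
Pore pressure: u = 9.81×(5.75 − 0) = 56.408 kPa.
Initial effective stress: σ'_0 = σ_v − u = 106.47 − 56.408 = 50.062 kPa.
Stress increase at mid-clay by the 2:1 spreading method:
Δσ ≈ qD²/(D+z)² = 260×6²/(6+5.75)² = 67.795 kPa
Final effective stress: σ'_f = 50.062 + 67.795 = 117.86 kPa.
σ'_f = 117.86 > σ'_p = 66.2 kPa, so the stress path crosses the preconsolidation pressure — recompression up to σ'_p, then virgin compression beyond:
S_c = H/(1+e₀)·[C_r·log₁₀(σ'_p/σ'_0) + C_c·log₁₀(σ'_f/σ'_p)]
    = 5.3/2.15 × [0.075×log₁₀(66.2/50.062) + 0.44×log₁₀(117.86/66.2)]
    = 2.4651 × [0.0091012 + 0.11022] = 0.2941 m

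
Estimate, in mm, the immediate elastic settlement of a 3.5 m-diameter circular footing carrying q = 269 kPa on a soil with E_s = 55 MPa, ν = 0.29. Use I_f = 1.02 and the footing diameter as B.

Immediate (elastic) settlement: S_e = q·B·(1−ν²)/E_s · I_f.
E_s = 55 MPa = 55000 kPa.
S_e = 269 × 3.5 × (1 − 0.29²) / 55000 × 1.02
    = 269 × 3.5 × 0.9159 / 55000 × 1.02
    = 0.01599 m = 15.99 mm

S_e ≈ 16 mm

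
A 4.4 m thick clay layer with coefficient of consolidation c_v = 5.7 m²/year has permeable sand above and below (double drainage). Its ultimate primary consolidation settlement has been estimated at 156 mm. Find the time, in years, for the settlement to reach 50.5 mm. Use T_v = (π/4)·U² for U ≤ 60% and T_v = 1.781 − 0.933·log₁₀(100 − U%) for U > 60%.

t ≈ 0.0699 years

Drainage path length: H_d = H/2 = 2.2 m (double drainage).
U = S(t)/S_ult = 50.5/156 = 0.3237.
U ≤ 60%: T_v = (π/4)·U² = (π/4)×0.32372² = 0.082304.
t = T_v·H_d²/c_v = 0.082304×2.2²/5.7 = 0.06989 years.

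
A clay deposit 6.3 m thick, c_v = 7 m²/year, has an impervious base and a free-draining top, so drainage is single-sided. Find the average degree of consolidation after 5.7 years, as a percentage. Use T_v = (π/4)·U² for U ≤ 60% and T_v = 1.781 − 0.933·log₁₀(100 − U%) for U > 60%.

U ≈ 93.2 %

Drainage path length: H_d = H = 6.3 m (single drainage).
T_v = c_v·t/H_d² = 7×5.7/6.3² = 1.0053.
T_v = 1.0053 corresponds to the U > 60% branch:
U = 1 − 10^((1.781 − T_v)/0.933)/100 = 0.9322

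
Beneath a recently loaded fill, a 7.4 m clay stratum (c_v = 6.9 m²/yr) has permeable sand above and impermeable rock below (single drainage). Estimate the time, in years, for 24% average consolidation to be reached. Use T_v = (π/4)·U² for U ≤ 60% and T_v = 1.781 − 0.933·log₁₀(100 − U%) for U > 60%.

Drainage path length: H_d = H = 7.4 m (single drainage).
U ≤ 60%: T_v = (π/4)·U² = (π/4)×0.24² = 0.045239.
t = T_v·H_d²/c_v = 0.045239×7.4²/6.9 = 0.359 years.

t ≈ 0.359 years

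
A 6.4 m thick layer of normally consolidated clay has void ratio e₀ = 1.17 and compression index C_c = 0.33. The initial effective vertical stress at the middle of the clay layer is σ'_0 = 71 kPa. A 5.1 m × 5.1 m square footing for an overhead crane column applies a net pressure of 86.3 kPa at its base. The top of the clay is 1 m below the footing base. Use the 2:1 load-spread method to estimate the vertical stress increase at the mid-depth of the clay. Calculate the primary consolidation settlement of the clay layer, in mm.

S_c ≈ 132 mm

Mid-depth of clay below the footing base: z = 1 + 6.4/2 = 4.2 m.
Stress increase at mid-clay by the 2:1 spreading method:
Δσ = qBL/((B+z)(L+z)) = 86.3×5.1×5.1/((5.1+4.2)(5.1+4.2)) = 25.953 kPa
Final effective stress: σ'_f = σ'_0 + Δσ = 71 + 25.953 = 96.953 kPa.
Normally consolidated clay, so the full stress increment lies on the virgin compression line:
S_c = C_c·H/(1+e₀)·log₁₀(σ'_f/σ'_0) = 0.33×6.4/(1+1.17)×log₁₀(96.953/71)
    = 0.97327 × 0.1353 = 0.1317 m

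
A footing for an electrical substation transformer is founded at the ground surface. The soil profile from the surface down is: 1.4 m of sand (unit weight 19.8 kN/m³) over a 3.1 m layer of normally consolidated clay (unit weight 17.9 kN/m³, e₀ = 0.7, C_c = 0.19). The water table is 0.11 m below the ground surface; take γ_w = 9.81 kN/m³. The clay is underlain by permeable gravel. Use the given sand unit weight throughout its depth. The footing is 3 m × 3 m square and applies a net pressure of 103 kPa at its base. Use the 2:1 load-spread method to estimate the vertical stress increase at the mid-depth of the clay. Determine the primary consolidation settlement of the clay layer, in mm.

Mid-depth of clay below the ground surface: z = 1.4 + 3.1/2 = 2.95 m.
Total vertical stress at mid-clay: σ_v = 19.8×1.4 + 17.9×1.55 = 55.465 kPa.
Pore pressure: u = 9.81×(2.95 − 0.11) = 27.86 kPa.
Initial effective stress: σ'_0 = σ_v − u = 55.465 − 27.86 = 27.605 kPa.
Stress increase at mid-clay by the 2:1 spreading method:
Δσ = qBL/((B+z)(L+z)) = 103×3×3/((3+2.95)(3+2.95)) = 26.185 kPa
Final effective stress: σ'_f = σ'_0 + Δσ = 27.605 + 26.185 = 53.79 kPa.
Normally consolidated clay, so the full stress increment lies on the virgin compression line:
S_c = C_c·H/(1+e₀)·log₁₀(σ'_f/σ'_0) = 0.19×3.1/(1+0.7)×log₁₀(53.79/27.605)
    = 0.34647 × 0.28971 = 0.1004 m

S_c ≈ 100 mm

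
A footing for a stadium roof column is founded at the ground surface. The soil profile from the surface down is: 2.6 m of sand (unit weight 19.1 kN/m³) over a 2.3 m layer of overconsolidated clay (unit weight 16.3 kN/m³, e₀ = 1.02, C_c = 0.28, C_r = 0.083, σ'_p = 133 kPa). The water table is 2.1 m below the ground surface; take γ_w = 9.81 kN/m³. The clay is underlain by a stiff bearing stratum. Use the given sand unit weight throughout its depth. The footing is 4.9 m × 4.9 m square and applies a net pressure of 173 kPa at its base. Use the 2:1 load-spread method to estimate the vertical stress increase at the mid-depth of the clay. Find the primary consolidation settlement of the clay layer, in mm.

Mid-depth of clay below the ground surface: z = 2.6 + 2.3/2 = 3.75 m.
Total vertical stress at mid-clay: σ_v = 19.1×2.6 + 16.3×1.15 = 68.405 kPa.
Pore pressure: u = 9.81×(3.75 − 2.1) = 16.186 kPa.
Initial effective stress: σ'_0 = σ_v − u = 68.405 − 16.186 = 52.219 kPa.
Stress increase at mid-clay by the 2:1 spreading method:
Δσ = qBL/((B+z)(L+z)) = 173×4.9×4.9/((4.9+3.75)(4.9+3.75)) = 55.514 kPa
Final effective stress: σ'_f = 52.219 + 55.514 = 107.73 kPa.
σ'_f = 107.73 ≤ σ'_p = 133 kPa, so the clay remains overconsolidated and only the recompression index applies:
S_c = C_r·H/(1+e₀)·log₁₀(σ'_f/σ'_0) = 0.083×2.3/2.02×log₁₀(107.73/52.219)
    = 0.094504 × 0.31451 = 0.02972 m

S_c ≈ 29.7 mm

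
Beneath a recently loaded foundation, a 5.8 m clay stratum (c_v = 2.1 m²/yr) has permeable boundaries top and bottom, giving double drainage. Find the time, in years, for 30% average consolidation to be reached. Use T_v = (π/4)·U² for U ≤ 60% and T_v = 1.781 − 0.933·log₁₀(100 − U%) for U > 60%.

t ≈ 0.283 years

Drainage path length: H_d = H/2 = 2.9 m (double drainage).
U ≤ 60%: T_v = (π/4)·U² = (π/4)×0.3² = 0.070686.
t = T_v·H_d²/c_v = 0.070686×2.9²/2.1 = 0.2831 years.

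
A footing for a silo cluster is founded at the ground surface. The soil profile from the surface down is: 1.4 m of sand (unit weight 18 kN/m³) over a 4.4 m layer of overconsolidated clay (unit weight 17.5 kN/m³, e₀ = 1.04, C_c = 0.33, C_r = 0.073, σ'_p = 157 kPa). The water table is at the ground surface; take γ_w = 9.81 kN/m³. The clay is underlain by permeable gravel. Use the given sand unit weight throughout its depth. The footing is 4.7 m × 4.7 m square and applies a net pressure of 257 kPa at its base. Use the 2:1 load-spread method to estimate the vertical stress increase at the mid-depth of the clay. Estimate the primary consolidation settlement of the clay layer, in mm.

Mid-depth of clay below the ground surface: z = 1.4 + 4.4/2 = 3.6 m.
Total vertical stress at mid-clay: σ_v = 18×1.4 + 17.5×2.2 = 63.7 kPa.
Pore pressure: u = 9.81×(3.6 − 0) = 35.316 kPa.
Initial effective stress: σ'_0 = σ_v − u = 63.7 − 35.316 = 28.384 kPa.
Stress increase at mid-clay by the 2:1 spreading method:
Δσ = qBL/((B+z)(L+z)) = 257×4.7×4.7/((4.7+3.6)(4.7+3.6)) = 82.409 kPa
Final effective stress: σ'_f = 28.384 + 82.409 = 110.79 kPa.
σ'_f = 110.79 ≤ σ'_p = 157 kPa, so the clay remains overconsolidated and only the recompression index applies:
S_c = C_r·H/(1+e₀)·log₁₀(σ'_f/σ'_0) = 0.073×4.4/2.04×log₁₀(110.79/28.384)
    = 0.15745 × 0.59143 = 0.09312 m

S_c ≈ 93.1 mm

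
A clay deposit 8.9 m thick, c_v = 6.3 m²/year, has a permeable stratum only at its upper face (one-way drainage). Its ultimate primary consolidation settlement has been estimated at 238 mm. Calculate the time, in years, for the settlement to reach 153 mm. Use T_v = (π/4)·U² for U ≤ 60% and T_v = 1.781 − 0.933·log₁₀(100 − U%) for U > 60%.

Drainage path length: H_d = H = 8.9 m (single drainage).
U = S(t)/S_ult = 153/238 = 0.6429.
U > 60%: T_v = 1.781 − 0.933·log₁₀(100 − 64.286) = 0.3322.
t = T_v·H_d²/c_v = 0.3322×8.9²/6.3 = 4.177 years.

t ≈ 4.18 years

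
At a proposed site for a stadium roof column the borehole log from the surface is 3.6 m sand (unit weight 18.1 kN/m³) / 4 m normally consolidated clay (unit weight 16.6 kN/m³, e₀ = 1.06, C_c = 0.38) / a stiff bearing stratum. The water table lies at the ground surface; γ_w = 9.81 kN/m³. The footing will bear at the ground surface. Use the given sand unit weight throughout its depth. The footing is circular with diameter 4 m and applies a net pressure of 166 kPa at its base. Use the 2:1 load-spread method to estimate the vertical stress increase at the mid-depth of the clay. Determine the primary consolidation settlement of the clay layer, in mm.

S_c ≈ 163 mm

Mid-depth of clay below the ground surface: z = 3.6 + 4/2 = 5.6 m.
Total vertical stress at mid-clay: σ_v = 18.1×3.6 + 16.6×2 = 98.36 kPa.
Pore pressure: u = 9.81×(5.6 − 0) = 54.936 kPa.
Initial effective stress: σ'_0 = σ_v − u = 98.36 − 54.936 = 43.424 kPa.
Stress increase at mid-clay by the 2:1 spreading method:
Δσ ≈ qD²/(D+z)² = 166×4²/(4+5.6)² = 28.819 kPa
Final effective stress: σ'_f = σ'_0 + Δσ = 43.424 + 28.819 = 72.243 kPa.
Normally consolidated clay, so the full stress increment lies on the virgin compression line:
S_c = C_c·H/(1+e₀)·log₁₀(σ'_f/σ'_0) = 0.38×4/(1+1.06)×log₁₀(72.243/43.424)
    = 0.73786 × 0.22107 = 0.1631 m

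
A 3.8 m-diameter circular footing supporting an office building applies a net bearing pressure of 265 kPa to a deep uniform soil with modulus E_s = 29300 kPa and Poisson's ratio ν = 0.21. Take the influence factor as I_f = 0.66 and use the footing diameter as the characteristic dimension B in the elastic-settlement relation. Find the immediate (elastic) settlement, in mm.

S_e ≈ 21.7 mm

Immediate (elastic) settlement: S_e = q·B·(1−ν²)/E_s · I_f.
S_e = 265 × 3.8 × (1 − 0.21²) / 29300 × 0.66
    = 265 × 3.8 × 0.9559 / 29300 × 0.66
    = 0.02168 m = 21.68 mm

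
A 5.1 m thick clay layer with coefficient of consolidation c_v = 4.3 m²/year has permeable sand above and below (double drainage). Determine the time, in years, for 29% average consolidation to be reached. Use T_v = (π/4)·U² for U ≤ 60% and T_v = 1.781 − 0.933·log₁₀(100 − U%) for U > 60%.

Drainage path length: H_d = H/2 = 2.55 m (double drainage).
U ≤ 60%: T_v = (π/4)·U² = (π/4)×0.29² = 0.066052.
t = T_v·H_d²/c_v = 0.066052×2.55²/4.3 = 0.09988 years.

t ≈ 0.0999 years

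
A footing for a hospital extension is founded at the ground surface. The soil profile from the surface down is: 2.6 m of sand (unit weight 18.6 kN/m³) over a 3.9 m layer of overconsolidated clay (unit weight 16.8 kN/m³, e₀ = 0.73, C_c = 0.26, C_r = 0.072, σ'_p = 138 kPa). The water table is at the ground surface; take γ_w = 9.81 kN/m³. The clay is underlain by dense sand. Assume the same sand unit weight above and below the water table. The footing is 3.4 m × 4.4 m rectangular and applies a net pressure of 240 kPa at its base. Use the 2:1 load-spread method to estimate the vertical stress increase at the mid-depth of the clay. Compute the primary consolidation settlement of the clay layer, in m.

S_c ≈ 0.0612 m

Mid-depth of clay below the ground surface: z = 2.6 + 3.9/2 = 4.55 m.
Total vertical stress at mid-clay: σ_v = 18.6×2.6 + 16.8×1.95 = 81.12 kPa.
Pore pressure: u = 9.81×(4.55 − 0) = 44.636 kPa.
Initial effective stress: σ'_0 = σ_v − u = 81.12 − 44.636 = 36.484 kPa.
Stress increase at mid-clay by the 2:1 spreading method:
Δσ = qBL/((B+z)(L+z)) = 240×3.4×4.4/((3.4+4.55)(4.4+4.55)) = 50.461 kPa
Final effective stress: σ'_f = 36.484 + 50.461 = 86.945 kPa.
σ'_f = 86.945 ≤ σ'_p = 138 kPa, so the clay remains overconsolidated and only the recompression index applies:
S_c = C_r·H/(1+e₀)·log₁₀(σ'_f/σ'_0) = 0.072×3.9/1.73×log₁₀(86.945/36.484)
    = 0.16231 × 0.37714 = 0.06121 m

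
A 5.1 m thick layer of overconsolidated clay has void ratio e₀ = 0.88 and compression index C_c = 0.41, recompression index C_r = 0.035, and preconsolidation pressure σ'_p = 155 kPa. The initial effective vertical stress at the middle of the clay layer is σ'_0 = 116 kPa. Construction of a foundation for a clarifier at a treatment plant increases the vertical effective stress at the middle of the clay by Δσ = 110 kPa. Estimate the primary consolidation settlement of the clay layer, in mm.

Final effective stress: σ'_f = 116 + 110 = 226 kPa.
σ'_f = 226 > σ'_p = 155 kPa, so the stress path crosses the preconsolidation pressure — recompression up to σ'_p, then virgin compression beyond:
S_c = H/(1+e₀)·[C_r·log₁₀(σ'_p/σ'_0) + C_c·log₁₀(σ'_f/σ'_p)]
    = 5.1/1.88 × [0.035×log₁₀(155/116) + 0.41×log₁₀(226/155)]
    = 2.7128 × [0.0044056 + 0.067148] = 0.1941 m

S_c ≈ 194 mm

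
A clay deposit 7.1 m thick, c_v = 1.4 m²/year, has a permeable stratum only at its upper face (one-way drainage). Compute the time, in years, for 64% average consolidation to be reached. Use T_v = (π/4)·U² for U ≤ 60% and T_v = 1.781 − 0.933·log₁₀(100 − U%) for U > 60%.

Drainage path length: H_d = H = 7.1 m (single drainage).
U > 60%: T_v = 1.781 − 0.933·log₁₀(100 − 64) = 0.32897.
t = T_v·H_d²/c_v = 0.32897×7.1²/1.4 = 11.85 years.

t ≈ 11.8 years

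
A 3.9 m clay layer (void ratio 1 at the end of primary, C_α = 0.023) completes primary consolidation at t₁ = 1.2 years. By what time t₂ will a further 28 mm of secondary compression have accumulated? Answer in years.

t₂ ≈ 5.05 years

S_s = C_α·H/(1+e_p)·log₁₀(t₂/t₁) ⇒ log₁₀(t₂/t₁) = S_s·(1+e_p)/(C_α·H).
log₁₀(t₂/t₁) = 0.028 × (1+1) / (0.023×3.9) = 0.6243
t₂ = t₁ × 10^0.6243 = 1.2 × 4.21 = 5.052 years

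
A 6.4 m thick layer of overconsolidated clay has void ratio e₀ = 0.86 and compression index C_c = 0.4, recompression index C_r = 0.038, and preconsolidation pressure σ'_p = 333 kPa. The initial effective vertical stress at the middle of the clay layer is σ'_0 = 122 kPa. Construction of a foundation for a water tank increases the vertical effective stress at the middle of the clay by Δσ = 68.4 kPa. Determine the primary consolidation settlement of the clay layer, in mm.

S_c ≈ 25.3 mm

Final effective stress: σ'_f = 122 + 68.4 = 190.4 kPa.
σ'_f = 190.4 ≤ σ'_p = 333 kPa, so the clay remains overconsolidated and only the recompression index applies:
S_c = C_r·H/(1+e₀)·log₁₀(σ'_f/σ'_0) = 0.038×6.4/1.86×log₁₀(190.4/122)
    = 0.13075 × 0.19331 = 0.02528 m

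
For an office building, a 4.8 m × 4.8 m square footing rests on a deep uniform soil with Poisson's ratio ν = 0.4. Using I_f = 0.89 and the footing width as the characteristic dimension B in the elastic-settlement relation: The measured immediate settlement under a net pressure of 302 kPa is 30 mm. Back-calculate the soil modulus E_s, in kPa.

E_s ≈ 36100 kPa

S_e = q·B·(1−ν²)/E_s · I_f  ⇒  E_s = q·B·(1−ν²)·I_f / S_e.
E_s = 302 × 4.8 × 0.84 × 0.89 / 0.03 = 36120 kPa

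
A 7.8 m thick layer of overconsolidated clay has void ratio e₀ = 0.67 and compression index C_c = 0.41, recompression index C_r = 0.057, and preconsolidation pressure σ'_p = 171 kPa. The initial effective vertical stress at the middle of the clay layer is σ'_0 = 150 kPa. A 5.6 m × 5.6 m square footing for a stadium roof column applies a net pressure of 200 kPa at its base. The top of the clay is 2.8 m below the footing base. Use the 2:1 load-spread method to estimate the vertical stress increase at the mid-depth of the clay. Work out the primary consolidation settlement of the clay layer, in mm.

S_c ≈ 109 mm

Mid-depth of clay below the footing base: z = 2.8 + 7.8/2 = 6.7 m.
Stress increase at mid-clay by the 2:1 spreading method:
Δσ = qBL/((B+z)(L+z)) = 200×5.6×5.6/((5.6+6.7)(5.6+6.7)) = 41.457 kPa
Final effective stress: σ'_f = 150 + 41.457 = 191.46 kPa.
σ'_f = 191.46 > σ'_p = 171 kPa, so the stress path crosses the preconsolidation pressure — recompression up to σ'_p, then virgin compression beyond:
S_c = H/(1+e₀)·[C_r·log₁₀(σ'_p/σ'_0) + C_c·log₁₀(σ'_f/σ'_p)]
    = 7.8/1.67 × [0.057×log₁₀(171/150) + 0.41×log₁₀(191.46/171)]
    = 4.6707 × [0.0032436 + 0.020124] = 0.1091 m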